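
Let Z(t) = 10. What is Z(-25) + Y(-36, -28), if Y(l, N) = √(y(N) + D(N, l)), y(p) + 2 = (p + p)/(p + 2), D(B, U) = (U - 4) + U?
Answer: 10 + I*√12818/13 ≈ 10.0 + 8.709*I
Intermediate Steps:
D(B, U) = -4 + 2*U (D(B, U) = (-4 + U) + U = -4 + 2*U)
y(p) = -2 + 2*p/(2 + p) (y(p) = -2 + (p + p)/(p + 2) = -2 + (2*p)/(2 + p) = -2 + 2*p/(2 + p))
Y(l, N) = √(-4 - 4/(2 + N) + 2*l) (Y(l, N) = √(-4/(2 + N) + (-4 + 2*l)) = √(-4 - 4/(2 + N) + 2*l))
Z(-25) + Y(-36, -28) = 10 + √(-4 - 4/(2 - 28) + 2*(-36)) = 10 + √(-4 - 4/(-26) - 72) = 10 + √(-4 - 4*(-1/26) - 72) = 10 + √(-4 + 2/13 - 72) = 10 + √(-986/13) = 10 + I*√12818/13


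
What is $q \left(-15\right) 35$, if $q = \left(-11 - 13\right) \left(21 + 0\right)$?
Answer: $264600$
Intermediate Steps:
$q = -504$ ($q = \left(-24\right) 21 = -504$)
$q \left(-15\right) 35 = \left(-504\right) \left(-15\right) 35 = 7560 \cdot 35 = 264600$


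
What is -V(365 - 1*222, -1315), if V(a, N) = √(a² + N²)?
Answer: -√1749674 ≈ -1322.8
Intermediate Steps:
V(a, N) = √(N² + a²)
-V(365 - 1*222, -1315) = -√((-1315)² + (365 - 1*222)²) = -√(1729225 + (365 - 222)²) = -√(1729225 + 143²) = -√(1729225 + 20449) = -√1749674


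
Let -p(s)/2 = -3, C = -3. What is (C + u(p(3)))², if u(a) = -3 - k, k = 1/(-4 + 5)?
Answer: 49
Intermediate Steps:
p(s) = 6 (p(s) = -2*(-3) = 6)
k = 1 (k = 1/1 = 1)
u(a) = -4 (u(a) = -3 - 1*1 = -3 - 1 = -4)
(C + u(p(3)))² = (-3 - 4)² = (-7)² = 49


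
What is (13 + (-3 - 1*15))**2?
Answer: 25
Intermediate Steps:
(13 + (-3 - 1*15))**2 = (13 + (-3 - 15))**2 = (13 - 18)**2 = (-5)**2 = 25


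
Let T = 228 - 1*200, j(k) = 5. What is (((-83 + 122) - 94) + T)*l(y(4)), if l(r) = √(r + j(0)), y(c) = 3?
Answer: -54*√2 ≈ -76.368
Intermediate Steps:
l(r) = √(5 + r) (l(r) = √(r + 5) = √(5 + r))
T = 28 (T = 228 - 200 = 28)
(((-83 + 122) - 94) + T)*l(y(4)) = (((-83 + 122) - 94) + 28)*√(5 + 3) = ((39 - 94) + 28)*√8 = (-55 + 28)*(2*√2) = -54*√2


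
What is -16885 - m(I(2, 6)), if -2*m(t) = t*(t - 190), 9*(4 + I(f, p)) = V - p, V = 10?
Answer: -1339813/81 ≈ -16541.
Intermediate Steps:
I(f, p) = -26/9 - p/9 (I(f, p) = -4 + (10 - p)/9 = -4 + (10/9 - p/9) = -26/9 - p/9)
m(t) = -t*(-190 + t)/2 (m(t) = -t*(t - 190)/2 = -t*(-190 + t)/2)
-16885 - m(I(2, 6)) = -16885 - (-26/9 - ⅑*6)*(190 - (-26/9 - ⅑*6))/2 = -16885 - (-26/9 - ⅔)*(190 - (-26/9 - ⅔))/2 = -16885 - (-32)*(190 - 1*(-32/9))/(2*9) = -16885 - (-32)*(190 + 32/9)/(2*9) = -16885 - (-32)*1742/(2*9*9) = -16885 - 1*(-27872/81) = -16885 + 27872/81 = -1339813/81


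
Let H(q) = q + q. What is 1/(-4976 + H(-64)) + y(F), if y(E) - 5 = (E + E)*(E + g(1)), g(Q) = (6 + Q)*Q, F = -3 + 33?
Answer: 11356399/5104 ≈ 2225.0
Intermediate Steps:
H(q) = 2*q
F = 30
g(Q) = Q*(6 + Q)
y(E) = 5 + 2*E*(7 + E) (y(E) = 5 + (E + E)*(E + 1*(6 + 1)) = 5 + (2*E)*(E + 1*7) = 5 + (2*E)*(E + 7) = 5 + (2*E)*(7 + E) = 5 + 2*E*(7 + E))
1/(-4976 + H(-64)) + y(F) = 1/(-4976 + 2*(-64)) + (5 + 2*30² + 14*30) = 1/(-4976 - 128) + (5 + 2*900 + 420) = 1/(-5104) + (5 + 1800 + 420) = -1/5104 + 2225 = 11356399/5104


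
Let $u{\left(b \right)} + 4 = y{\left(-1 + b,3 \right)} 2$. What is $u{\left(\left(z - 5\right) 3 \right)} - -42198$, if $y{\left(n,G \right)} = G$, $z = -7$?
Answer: $42200$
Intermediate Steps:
$u{\left(b \right)} = 2$ ($u{\left(b \right)} = -4 + 3 \cdot 2 = -4 + 6 = 2$)
$u{\left(\left(z - 5\right) 3 \right)} - -42198 = 2 - -42198 = 2 + 42198 = 42200$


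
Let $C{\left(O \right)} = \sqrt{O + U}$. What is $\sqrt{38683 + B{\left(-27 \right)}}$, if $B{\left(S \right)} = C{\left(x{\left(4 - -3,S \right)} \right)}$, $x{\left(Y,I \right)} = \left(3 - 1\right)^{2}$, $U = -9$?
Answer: $\sqrt{38683 + i \sqrt{5}} \approx 196.68 + 0.0057 i$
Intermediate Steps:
$x{\left(Y,I \right)} = 4$ ($x{\left(Y,I \right)} = 2^{2} = 4$)
$C{\left(O \right)} = \sqrt{-9 + O}$ ($C{\left(O \right)} = \sqrt{O - 9} = \sqrt{-9 + O}$)
$B{\left(S \right)} = i \sqrt{5}$ ($B{\left(S \right)} = \sqrt{-9 + 4} = \sqrt{-5} = i \sqrt{5}$)
$\sqrt{38683 + B{\left(-27 \right)}} = \sqrt{38683 + i \sqrt{5}}$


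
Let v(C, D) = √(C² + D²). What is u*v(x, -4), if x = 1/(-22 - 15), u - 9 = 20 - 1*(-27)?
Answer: 56*√21905/37 ≈ 224.01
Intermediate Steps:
u = 56 (u = 9 + (20 - 1*(-27)) = 9 + (20 + 27) = 9 + 47 = 56)
x = -1/37 (x = 1/(-37) = -1/37 ≈ -0.027027)
u*v(x, -4) = 56*√((-1/37)² + (-4)²) = 56*√(1/1369 + 16) = 56*√(21905/1369) = 56*(√21905/37) = 56*√21905/37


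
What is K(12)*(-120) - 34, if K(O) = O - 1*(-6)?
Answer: -2194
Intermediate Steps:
K(O) = 6 + O (K(O) = O + 6 = 6 + O)
K(12)*(-120) - 34 = (6 + 12)*(-120) - 34 = 18*(-120) - 34 = -2160 - 34 = -2194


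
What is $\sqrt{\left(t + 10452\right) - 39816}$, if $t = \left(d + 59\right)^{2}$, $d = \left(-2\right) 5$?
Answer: $i \sqrt{26963} \approx 164.2 i$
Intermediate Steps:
$d = -10$
$t = 2401$ ($t = \left(-10 + 59\right)^{2} = 49^{2} = 2401$)
$\sqrt{\left(t + 10452\right) - 39816} = \sqrt{\left(2401 + 10452\right) - 39816} = \sqrt{12853 - 39816} = \sqrt{-26963} = i \sqrt{26963}$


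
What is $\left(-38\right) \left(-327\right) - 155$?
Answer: $12271$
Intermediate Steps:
$\left(-38\right) \left(-327\right) - 155 = 12426 - 155 = 12271$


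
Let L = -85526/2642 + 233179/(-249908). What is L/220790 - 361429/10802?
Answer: -13172170220658190403/393673837092937720 ≈ -33.460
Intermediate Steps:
L = -10994845263/330128468 (L = -85526*1/2642 + 233179*(-1/249908) = -42763/1321 - 233179/249908 = -10994845263/330128468 ≈ -33.305)
L/220790 - 361429/10802 = -10994845263/330128468/220790 - 361429/10802 = -10994845263/330128468*1/220790 - 361429*1/10802 = -10994845263/72889064449720 - 361429/10802 = -13172170220658190403/393673837092937720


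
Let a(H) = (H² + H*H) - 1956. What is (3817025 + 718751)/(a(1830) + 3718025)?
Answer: 4535776/10413869 ≈ 0.43555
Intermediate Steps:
a(H) = -1956 + 2*H² (a(H) = (H² + H²) - 1956 = 2*H² - 1956 = -1956 + 2*H²)
(3817025 + 718751)/(a(1830) + 3718025) = (3817025 + 718751)/((-1956 + 2*1830²) + 3718025) = 4535776/((-1956 + 2*3348900) + 3718025) = 4535776/((-1956 + 6697800) + 3718025) = 4535776/(6695844 + 3718025) = 4535776/10413869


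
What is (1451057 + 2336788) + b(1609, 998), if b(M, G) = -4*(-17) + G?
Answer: 3788911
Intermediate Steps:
b(M, G) = 68 + G
(1451057 + 2336788) + b(1609, 998) = (1451057 + 2336788) + (68 + 998) = 3787845 + 1066 = 3788911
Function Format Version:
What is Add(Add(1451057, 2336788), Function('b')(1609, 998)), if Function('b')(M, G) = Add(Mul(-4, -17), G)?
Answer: 3788911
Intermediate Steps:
Function('b')(M, G) = Add(68, G)
Add(Add(1451057, 2336788), Function('b')(1609, 998)) = Add(Add(1451057, 2336788), Add(68, 998)) = Add(3787845, 1066) = 3788911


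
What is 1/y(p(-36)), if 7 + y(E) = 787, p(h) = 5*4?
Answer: 1/780 ≈ 0.0012821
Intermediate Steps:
p(h) = 20
y(E) = 780 (y(E) = -7 + 787 = 780)
1/y(p(-36)) = 1/780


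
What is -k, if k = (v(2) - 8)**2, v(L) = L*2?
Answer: -16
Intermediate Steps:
v(L) = 2*L
k = 16 (k = (2*2 - 8)**2 = (4 - 8)**2 = (-4)**2 = 16)
-k = -1*16 = -16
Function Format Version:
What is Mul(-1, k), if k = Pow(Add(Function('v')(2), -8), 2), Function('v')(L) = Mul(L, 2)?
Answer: -16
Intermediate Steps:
Function('v')(L) = Mul(2, L)
k = 16 (k = Pow(Add(Mul(2, 2), -8), 2) = Pow(Add(4, -8), 2) = Pow(-4, 2) = 16)
Mul(-1, k) = Mul(-1, 16) = -16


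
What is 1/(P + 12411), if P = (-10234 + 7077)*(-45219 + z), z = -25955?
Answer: 1/224708729 ≈ 4.4502e-9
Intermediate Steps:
P = 224696318 (P = (-10234 + 7077)*(-45219 - 25955) = -3157*(-71174) = 224696318)
1/(P + 12411) = 1/(224696318 + 12411) = 1/224708729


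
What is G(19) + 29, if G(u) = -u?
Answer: 10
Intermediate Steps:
G(19) + 29 = -1*19 + 29 = -19 + 29 = 10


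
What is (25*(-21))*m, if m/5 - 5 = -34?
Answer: 76125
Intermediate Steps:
m = -145 (m = 25 + 5*(-34) = 25 - 170 = -145)
(25*(-21))*m = (25*(-21))*(-145) = -525*(-145) = 76125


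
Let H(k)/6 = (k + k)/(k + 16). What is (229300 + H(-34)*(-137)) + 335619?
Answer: 1685441/3 ≈ 5.6181e+5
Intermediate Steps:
H(k) = 12*k/(16 + k) (H(k) = 6*((k + k)/(k + 16)) = 6*((2*k)/(16 + k)) = 6*(2*k/(16 + k)) = 12*k/(16 + k))
(229300 + H(-34)*(-137)) + 335619 = (229300 + (12*(-34)/(16 - 34))*(-137)) + 335619 = (229300 + (12*(-34)/(-18))*(-137)) + 335619 = (229300 + (12*(-34)*(-1/18))*(-137)) + 335619 = (229300 + (68/3)*(-137)) + 335619 = (229300 - 9316/3) + 335619 = 678584/3 + 335619 = 1685441/3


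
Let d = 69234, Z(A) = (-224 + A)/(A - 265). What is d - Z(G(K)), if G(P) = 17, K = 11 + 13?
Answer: 17169825/248 ≈ 69233.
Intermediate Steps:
K = 24
Z(A) = (-224 + A)/(-265 + A)
d - Z(G(K)) = 69234 - (-224 + 17)/(-265 + 17) = 69234 - (-207)/(-248) = 69234 - (-1)*(-207)/248 = 69234 - 1*207/248 = 69234 - 207/248 = 17169825/248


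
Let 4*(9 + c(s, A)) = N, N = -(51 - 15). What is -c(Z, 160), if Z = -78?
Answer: 18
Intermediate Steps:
N = -36 (N = -1*36 = -36)
c(s, A) = -18 (c(s, A) = -9 + (¼)*(-36) = -9 - 9 = -18)
-c(Z, 160) = -1*(-18) = 18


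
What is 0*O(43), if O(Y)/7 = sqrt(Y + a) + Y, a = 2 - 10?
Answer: 0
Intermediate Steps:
a = -8
O(Y) = 7*Y + 7*sqrt(-8 + Y) (O(Y) = 7*(sqrt(Y - 8) + Y) = 7*(sqrt(-8 + Y) + Y) = 7*(Y + sqrt(-8 + Y)) = 7*Y + 7*sqrt(-8 + Y))
0*O(43) = 0*(7*43 + 7*sqrt(-8 + 43)) = 0*(301 + 7*sqrt(35)) = 0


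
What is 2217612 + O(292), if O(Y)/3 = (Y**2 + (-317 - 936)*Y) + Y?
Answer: 1376652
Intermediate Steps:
O(Y) = -3756*Y + 3*Y**2 (O(Y) = 3*((Y**2 + (-317 - 936)*Y) + Y) = 3*((Y**2 - 1253*Y) + Y) = 3*(Y**2 - 1252*Y) = -3756*Y + 3*Y**2)
2217612 + O(292) = 2217612 + 3*292*(-1252 + 292) = 2217612 + 3*292*(-960) = 2217612 - 840960 = 1376652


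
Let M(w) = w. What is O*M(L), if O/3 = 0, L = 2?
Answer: 0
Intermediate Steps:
O = 0 (O = 3*0 = 0)
O*M(L) = 0*2 = 0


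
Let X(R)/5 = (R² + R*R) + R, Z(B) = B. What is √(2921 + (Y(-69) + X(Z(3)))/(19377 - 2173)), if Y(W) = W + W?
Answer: √1786260431/782 ≈ 54.046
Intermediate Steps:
Y(W) = 2*W
X(R) = 5*R + 10*R² (X(R) = 5*((R² + R*R) + R) = 5*((R² + R²) + R) = 5*(2*R² + R) = 5*(R + 2*R²) = 5*R + 10*R²)
√(2921 + (Y(-69) + X(Z(3)))/(19377 - 2173)) = √(2921 + (2*(-69) + 5*3*(1 + 2*3))/(19377 - 2173)) = √(2921 + (-138 + 5*3*(1 + 6))/17204) = √(2921 + (-138 + 5*3*7)*(1/17204)) = √(2921 + (-138 + 105)*(1/17204)) = √(2921 - 33*1/17204) = √(2921 - 3/1564) = √(4568441/1564) = √1786260431/782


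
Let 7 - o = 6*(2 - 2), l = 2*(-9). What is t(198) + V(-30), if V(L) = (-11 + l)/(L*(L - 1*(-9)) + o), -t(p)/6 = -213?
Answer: 814057/637 ≈ 1278.0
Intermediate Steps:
l = -18
t(p) = 1278 (t(p) = -6*(-213) = 1278)
o = 7 (o = 7 - 6*(2 - 2) = 7 - 6*0 = 7 - 1*0 = 7 + 0 = 7)
V(L) = -29/(7 + L*(9 + L)) (V(L) = (-11 - 18)/(L*(L - 1*(-9)) + 7) = -29/(L*(L + 9) + 7) = -29/(L*(9 + L) + 7) = -29/(7 + L*(9 + L)))
t(198) + V(-30) = 1278 - 29/(7 + (-30)² + 9*(-30)) = 1278 - 29/(7 + 900 - 270) = 1278 - 29/637 = 814057/637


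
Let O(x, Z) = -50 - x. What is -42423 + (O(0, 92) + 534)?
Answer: -41939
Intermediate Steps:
-42423 + (O(0, 92) + 534) = -42423 + ((-50 - 1*0) + 534) = -42423 + ((-50 + 0) + 534) = -42423 + (-50 + 534) = -42423 + 484 = -41939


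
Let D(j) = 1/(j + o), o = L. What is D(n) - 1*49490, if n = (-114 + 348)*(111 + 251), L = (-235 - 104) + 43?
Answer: -4177549879/84412 ≈ -49490.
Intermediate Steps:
L = -296 (L = -339 + 43 = -296)
o = -296
n = 84708 (n = 234*362 = 84708)
D(j) = 1/(-296 + j) (D(j) = 1/(j - 296) = 1/(-296 + j))
D(n) - 1*49490 = 1/(-296 + 84708) - 1*49490 = 1/84412 - 49490 = -4177549879/84412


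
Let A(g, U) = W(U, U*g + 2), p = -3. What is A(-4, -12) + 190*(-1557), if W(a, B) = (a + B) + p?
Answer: -295795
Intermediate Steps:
W(a, B) = -3 + B + a (W(a, B) = (a + B) - 3 = (B + a) - 3 = -3 + B + a)
A(g, U) = -1 + U + U*g (A(g, U) = -3 + (U*g + 2) + U = -3 + (2 + U*g) + U = -1 + U + U*g)
A(-4, -12) + 190*(-1557) = (-1 - 12 - 12*(-4)) + 190*(-1557) = (-1 - 12 + 48) - 295830 = 35 - 295830 = -295795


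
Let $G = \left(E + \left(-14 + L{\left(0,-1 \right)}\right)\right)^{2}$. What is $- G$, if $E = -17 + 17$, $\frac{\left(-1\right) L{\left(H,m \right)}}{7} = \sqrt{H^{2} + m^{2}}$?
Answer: $-441$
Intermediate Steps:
$L{\left(H,m \right)} = - 7 \sqrt{H^{2} + m^{2}}$
$E = 0$
$G = 441$ ($G = \left(0 - \left(14 + 7 \sqrt{0^{2} + \left(-1\right)^{2}}\right)\right)^{2} = \left(0 - \left(14 + 7 \sqrt{0 + 1}\right)\right)^{2} = \left(0 - \left(14 + 7 \sqrt{1}\right)\right)^{2} = \left(0 - 21\right)^{2} = \left(-21\right)^{2} = 441$)
$- G = \left(-1\right) 441 = -441$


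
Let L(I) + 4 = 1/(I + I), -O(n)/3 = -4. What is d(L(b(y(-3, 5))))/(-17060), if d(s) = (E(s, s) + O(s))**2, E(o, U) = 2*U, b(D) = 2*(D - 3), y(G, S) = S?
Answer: -289/272960 ≈ -0.0010588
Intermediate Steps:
O(n) = 12 (O(n) = -3*(-4) = 12)
b(D) = -6 + 2*D (b(D) = 2*(-3 + D) = -6 + 2*D)
L(I) = -4 + 1/(2*I) (L(I) = -4 + 1/(I + I) = -4 + 1/(2*I))
d(s) = (12 + 2*s)**2 (d(s) = (2*s + 12)**2 = (12 + 2*s)**2)
d(L(b(y(-3, 5))))/(-17060) = (4*(6 + (-4 + 1/(2*(-6 + 2*5))))**2)/(-17060) = (4*(6 + (-4 + 1/(2*(-6 + 10))))**2)*(-1/17060) = (4*(6 + (-4 + (1/2)/4))**2)*(-1/17060) = (4*(6 + (-4 + (1/2)*(1/4)))**2)*(-1/17060) = (4*(6 + (-4 + 1/8))**2)*(-1/17060) = (4*(6 - 31/8)**2)*(-1/17060) = (4*(17/8)**2)*(-1/17060) = (4*(289/64))*(-1/17060) = (289/16)*(-1/17060) = -289/272960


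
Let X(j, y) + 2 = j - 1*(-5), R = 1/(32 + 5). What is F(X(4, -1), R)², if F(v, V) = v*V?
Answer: 49/1369 ≈ 0.035793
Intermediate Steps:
R = 1/37 ≈ 0.027027
X(j, y) = 3 + j (X(j, y) = -2 + (j - 1*(-5)) = -2 + (j + 5) = -2 + (5 + j) = 3 + j)
F(v, V) = V*v
F(X(4, -1), R)² = ((3 + 4)/37)² = ((1/37)*7)² = (7/37)² = 49/1369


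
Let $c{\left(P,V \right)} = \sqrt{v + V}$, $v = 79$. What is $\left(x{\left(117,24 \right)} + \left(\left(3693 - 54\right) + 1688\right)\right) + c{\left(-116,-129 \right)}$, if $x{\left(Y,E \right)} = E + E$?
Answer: $5375 + 5 i \sqrt{2} \approx 5375.0 + 7.0711 i$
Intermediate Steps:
$x{\left(Y,E \right)} = 2 E$
$c{\left(P,V \right)} = \sqrt{79 + V}$
$\left(x{\left(117,24 \right)} + \left(\left(3693 - 54\right) + 1688\right)\right) + c{\left(-116,-129 \right)} = \left(2 \cdot 24 + \left(\left(3693 - 54\right) + 1688\right)\right) + \sqrt{79 - 129} = \left(48 + \left(3639 + 1688\right)\right) + \sqrt{-50} = \left(48 + 5327\right) + 5 i \sqrt{2} = 5375 + 5 i \sqrt{2}$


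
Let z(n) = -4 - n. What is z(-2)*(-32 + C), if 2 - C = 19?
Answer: 98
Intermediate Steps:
C = -17 (C = 2 - 1*19 = 2 - 19 = -17)
z(-2)*(-32 + C) = (-4 - 1*(-2))*(-32 - 17) = (-4 + 2)*(-49) = -2*(-49) = 98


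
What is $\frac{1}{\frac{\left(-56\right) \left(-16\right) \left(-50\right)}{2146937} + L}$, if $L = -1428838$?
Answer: $- \frac{2146937}{3067625214006} \approx -6.9987 \cdot 10^{-7}$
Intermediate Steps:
$\frac{1}{\frac{\left(-56\right) \left(-16\right) \left(-50\right)}{2146937} + L} = \frac{1}{\frac{\left(-56\right) \left(-16\right) \left(-50\right)}{2146937} - 1428838} = \frac{1}{896 \left(-50\right) \frac{1}{2146937} - 1428838} = \frac{1}{\left(-44800\right) \frac{1}{2146937} - 1428838} = \frac{1}{- \frac{44800}{2146937} - 1428838} = \frac{1}{- \frac{3067625214006}{2146937}} = - \frac{2146937}{3067625214006}$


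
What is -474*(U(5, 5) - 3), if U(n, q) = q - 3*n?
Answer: 6162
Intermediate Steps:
-474*(U(5, 5) - 3) = -474*((5 - 3*5) - 3) = -474*((5 - 15) - 3) = -474*(-10 - 3) = -474*(-13) = -79*(-78) = 6162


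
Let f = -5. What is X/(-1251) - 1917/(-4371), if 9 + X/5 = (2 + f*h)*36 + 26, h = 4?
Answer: 5396224/1822707 ≈ 2.9606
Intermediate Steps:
X = -3155 (X = -45 + 5*((2 - 5*4)*36 + 26) = -45 + 5*((2 - 20)*36 + 26) = -45 + 5*(-18*36 + 26) = -45 + 5*(-648 + 26) = -45 + 5*(-622) = -45 - 3110 = -3155)
X/(-1251) - 1917/(-4371) = -3155/(-1251) - 1917/(-4371) = -3155*(-1/1251) - 1917*(-1/4371) = 3155/1251 + 639/1457 = 5396224/1822707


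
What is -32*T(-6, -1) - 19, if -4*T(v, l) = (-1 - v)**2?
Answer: 181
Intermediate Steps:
T(v, l) = -(-1 - v)**2/4
-32*T(-6, -1) - 19 = -(-8)*(1 - 6)**2 - 19 = -(-8)*(-5)**2 - 19 = -(-8)*25 - 19 = -32*(-25/4) - 19 = 200 - 19 = 181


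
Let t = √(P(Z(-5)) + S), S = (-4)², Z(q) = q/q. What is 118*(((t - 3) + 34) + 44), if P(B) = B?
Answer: 8850 + 118*√17 ≈ 9336.5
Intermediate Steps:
Z(q) = 1
S = 16
t = √17 (t = √(1 + 16) = √17 ≈ 4.1231)
118*(((t - 3) + 34) + 44) = 118*(((√17 - 3) + 34) + 44) = 118*(((-3 + √17) + 34) + 44) = 118*((31 + √17) + 44) = 118*(75 + √17) = 8850 + 118*√17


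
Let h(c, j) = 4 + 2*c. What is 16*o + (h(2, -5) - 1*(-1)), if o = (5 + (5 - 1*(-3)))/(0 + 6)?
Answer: 131/3 ≈ 43.667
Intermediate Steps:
o = 13/6 (o = (5 + (5 + 3))/6 = (5 + 8)*(⅙) = 13*(⅙) = 13/6 ≈ 2.1667)
16*o + (h(2, -5) - 1*(-1)) = 16*(13/6) + ((4 + 2*2) - 1*(-1)) = 104/3 + ((4 + 4) + 1) = 104/3 + (8 + 1) = 104/3 + 9 = 131/3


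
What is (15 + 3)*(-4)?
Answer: -72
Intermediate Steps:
(15 + 3)*(-4) = 18*(-4) = -72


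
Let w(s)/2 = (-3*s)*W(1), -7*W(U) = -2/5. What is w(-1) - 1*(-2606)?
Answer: 91222/35 ≈ 2606.3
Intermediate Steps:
W(U) = 2/35 (W(U) = -(-2)/(7*5) = -⅐*(-⅖) = 2/35)
w(s) = -12*s/35 (w(s) = 2*(-3*s*(2/35)) = 2*(-6*s/35) = -12*s/35)
w(-1) - 1*(-2606) = -12/35*(-1) - 1*(-2606) = 12/35 + 2606 = 91222/35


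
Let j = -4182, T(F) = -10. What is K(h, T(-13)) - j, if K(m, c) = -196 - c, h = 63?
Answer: 3996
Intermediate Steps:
K(h, T(-13)) - j = (-196 - 1*(-10)) - 1*(-4182) = (-196 + 10) + 4182 = -186 + 4182 = 3996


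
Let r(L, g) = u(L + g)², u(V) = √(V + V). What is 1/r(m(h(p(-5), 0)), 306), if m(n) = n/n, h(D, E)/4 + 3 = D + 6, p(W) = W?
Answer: 1/614 ≈ 0.0016287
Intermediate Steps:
h(D, E) = 12 + 4*D (h(D, E) = -12 + 4*(D + 6) = -12 + 4*(6 + D) = -12 + (24 + 4*D) = 12 + 4*D)
m(n) = 1
u(V) = √2*√V (u(V) = √(2*V) = √2*√V)
r(L, g) = 2*L + 2*g (r(L, g) = (√2*√(L + g))² = 2*L + 2*g)
1/r(m(h(p(-5), 0)), 306) = 1/(2*1 + 2*306) = 1/(2 + 612) = 1/614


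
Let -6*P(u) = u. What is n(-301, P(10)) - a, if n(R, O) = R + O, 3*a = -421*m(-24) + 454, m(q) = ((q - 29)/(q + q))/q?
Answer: -1591337/3456 ≈ -460.46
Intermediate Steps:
P(u) = -u/6
m(q) = (-29 + q)/(2*q²) (m(q) = ((-29 + q)/((2*q)))/q = ((-29 + q)*(1/(2*q)))/q = ((-29 + q)/(2*q))/q = (-29 + q)/(2*q²))
a = 545321/3456 (a = (-421*(-29 - 24)/(2*(-24)²) + 454)/3 = (-421*(-53)/(2*576) + 454)/3 = (-421*(-53/1152) + 454)/3 = (22313/1152 + 454)/3 = (⅓)*(545321/1152) = 545321/3456 ≈ 157.79)
n(R, O) = O + R
n(-301, P(10)) - a = (-⅙*10 - 301) - 1*545321/3456 = (-5/3 - 301) - 545321/3456 = -908/3 - 545321/3456 = -1591337/3456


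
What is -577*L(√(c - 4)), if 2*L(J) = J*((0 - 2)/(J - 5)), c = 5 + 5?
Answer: -3462/19 - 2885*√6/19 ≈ -554.15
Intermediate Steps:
c = 10
L(J) = -J/(-5 + J) (L(J) = (J*((0 - 2)/(J - 5)))/2 = (J*(-2/(-5 + J)))/2 = (-2*J/(-5 + J))/2 = -J/(-5 + J))
-577*L(√(c - 4)) = -(-577)*√(10 - 4)/(-5 + √(10 - 4)) = -(-577)*√6/(-5 + √6) = 577*√6/(-5 + √6)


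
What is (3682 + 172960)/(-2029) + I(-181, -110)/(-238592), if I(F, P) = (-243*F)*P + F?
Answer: -32328435045/484103168 ≈ -66.780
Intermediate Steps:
I(F, P) = F - 243*F*P (I(F, P) = -243*F*P + F = F - 243*F*P)
(3682 + 172960)/(-2029) + I(-181, -110)/(-238592) = (3682 + 172960)/(-2029) - 181*(1 - 243*(-110))/(-238592) = 176642*(-1/2029) - 181*(1 + 26730)*(-1/238592) = -176642/2029 - 181*26731*(-1/238592) = -176642/2029 - 4838311*(-1/238592) = -176642/2029 + 4838311/238592 = -32328435045/484103168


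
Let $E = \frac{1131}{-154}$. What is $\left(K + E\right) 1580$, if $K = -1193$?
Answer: $- \frac{146033870}{77} \approx -1.8965 \cdot 10^{6}$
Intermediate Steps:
$E = - \frac{1131}{154}$ ($E = 1131 \left(- \frac{1}{154}\right) = - \frac{1131}{154} \approx -7.3442$)
$\left(K + E\right) 1580 = \left(-1193 - \frac{1131}{154}\right) 1580 = \left(- \frac{184853}{154}\right) 1580 = - \frac{146033870}{77}$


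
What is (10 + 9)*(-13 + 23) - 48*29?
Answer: -1202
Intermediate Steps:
(10 + 9)*(-13 + 23) - 48*29 = 19*10 - 1392 = 190 - 1392 = -1202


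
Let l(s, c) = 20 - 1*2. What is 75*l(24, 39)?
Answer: 1350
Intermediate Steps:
l(s, c) = 18 (l(s, c) = 20 - 2 = 18)
75*l(24, 39) = 75*18 = 1350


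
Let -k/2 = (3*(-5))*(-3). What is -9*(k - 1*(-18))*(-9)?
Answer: -5832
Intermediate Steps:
k = -90 (k = -2*3*(-5)*(-3) = -(-30)*(-3) = -2*45 = -90)
-9*(k - 1*(-18))*(-9) = -9*(-90 - 1*(-18))*(-9) = -9*(-90 + 18)*(-9) = -9*(-72)*(-9) = 648*(-9) = -5832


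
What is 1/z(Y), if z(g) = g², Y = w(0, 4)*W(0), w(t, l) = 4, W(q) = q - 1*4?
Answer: 1/256 ≈ 0.0039063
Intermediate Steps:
W(q) = -4 + q (W(q) = q - 4 = -4 + q)
Y = -16 (Y = 4*(-4 + 0) = 4*(-4) = -16)
1/z(Y) = 1/((-16)²) = 1/256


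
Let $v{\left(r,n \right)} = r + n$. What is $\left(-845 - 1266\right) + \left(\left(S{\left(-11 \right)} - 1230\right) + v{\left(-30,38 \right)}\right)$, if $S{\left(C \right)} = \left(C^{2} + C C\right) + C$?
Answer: $-3102$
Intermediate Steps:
$v{\left(r,n \right)} = n + r$
$S{\left(C \right)} = C + 2 C^{2}$ ($S{\left(C \right)} = \left(C^{2} + C^{2}\right) + C = 2 C^{2} + C = C + 2 C^{2}$)
$\left(-845 - 1266\right) + \left(\left(S{\left(-11 \right)} - 1230\right) + v{\left(-30,38 \right)}\right) = \left(-845 - 1266\right) - \left(1222 + 11 \left(1 + 2 \left(-11\right)\right)\right) = \left(-845 - 1266\right) - \left(1222 + 11 \left(1 - 22\right)\right) = -2111 + \left(\left(\left(-11\right) \left(-21\right) - 1230\right) + 8\right) = -2111 + \left(\left(231 - 1230\right) + 8\right) = -2111 + \left(-999 + 8\right) = -2111 - 991 = -3102$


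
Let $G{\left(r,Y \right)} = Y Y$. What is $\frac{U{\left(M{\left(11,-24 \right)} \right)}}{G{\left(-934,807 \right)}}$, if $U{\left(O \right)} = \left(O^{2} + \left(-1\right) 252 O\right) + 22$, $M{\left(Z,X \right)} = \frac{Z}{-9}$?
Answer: $\frac{26851}{52751169} \approx 0.00050901$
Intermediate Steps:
$M{\left(Z,X \right)} = - \frac{Z}{9}$ ($M{\left(Z,X \right)} = Z \left(- \frac{1}{9}\right) = - \frac{Z}{9}$)
$U{\left(O \right)} = 22 + O^{2} - 252 O$ ($U{\left(O \right)} = \left(O^{2} - 252 O\right) + 22 = 22 + O^{2} - 252 O$)
$G{\left(r,Y \right)} = Y^{2}$
$\frac{U{\left(M{\left(11,-24 \right)} \right)}}{G{\left(-934,807 \right)}} = \frac{22 + \left(\left(- \frac{1}{9}\right) 11\right)^{2} - 252 \left(\left(- \frac{1}{9}\right) 11\right)}{807^{2}} = \frac{22 + \left(- \frac{11}{9}\right)^{2} - -308}{651249} = \left(22 + \frac{121}{81} + 308\right) \frac{1}{651249} = \frac{26851}{81} \cdot \frac{1}{651249} = \frac{26851}{52751169}$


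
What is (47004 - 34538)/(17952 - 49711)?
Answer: -12466/31759 ≈ -0.39252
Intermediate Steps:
(47004 - 34538)/(17952 - 49711) = 12466/(-31759) = 12466*(-1/31759) = -12466/31759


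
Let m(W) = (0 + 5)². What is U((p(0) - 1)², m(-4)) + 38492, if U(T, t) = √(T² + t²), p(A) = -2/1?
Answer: 38492 + √706 ≈ 38519.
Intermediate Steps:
p(A) = -2 (p(A) = -2*1 = -2)
m(W) = 25 (m(W) = 5² = 25)
U((p(0) - 1)², m(-4)) + 38492 = √(((-2 - 1)²)² + 25²) + 38492 = √(((-3)²)² + 625) + 38492 = √(9² + 625) + 38492 = √(81 + 625) + 38492 = √706 + 38492 = 38492 + √706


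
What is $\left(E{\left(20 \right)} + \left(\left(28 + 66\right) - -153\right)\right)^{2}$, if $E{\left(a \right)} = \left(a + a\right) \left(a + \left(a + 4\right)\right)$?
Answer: $4028049$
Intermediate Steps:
$E{\left(a \right)} = 2 a \left(4 + 2 a\right)$ ($E{\left(a \right)} = 2 a \left(a + \left(4 + a\right)\right) = 2 a \left(4 + 2 a\right)$)
$\left(E{\left(20 \right)} + \left(\left(28 + 66\right) - -153\right)\right)^{2} = \left(4 \cdot 20 \left(2 + 20\right) + \left(\left(28 + 66\right) - -153\right)\right)^{2} = \left(4 \cdot 20 \cdot 22 + \left(94 + 153\right)\right)^{2} = \left(1760 + 247\right)^{2} = 2007^{2} = 4028049$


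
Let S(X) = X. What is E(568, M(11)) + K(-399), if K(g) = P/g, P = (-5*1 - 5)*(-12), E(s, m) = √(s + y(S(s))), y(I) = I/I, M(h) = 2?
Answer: -40/133 + √569 ≈ 23.553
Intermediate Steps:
y(I) = 1
E(s, m) = √(1 + s) (E(s, m) = √(s + 1) = √(1 + s))
P = 120 (P = (-5 - 5)*(-12) = -10*(-12) = 120)
K(g) = 120/g
E(568, M(11)) + K(-399) = √(1 + 568) + 120/(-399) = √569 + 120*(-1/399) = √569 - 40/133 = -40/133 + √569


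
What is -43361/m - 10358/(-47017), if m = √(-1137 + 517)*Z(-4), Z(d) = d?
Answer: 10358/47017 - 43361*I*√155/1240 ≈ 0.2203 - 435.35*I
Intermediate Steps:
m = -8*I*√155 (m = √(-1137 + 517)*(-4) = √(-620)*(-4) = (2*I*√155)*(-4) = -8*I*√155 ≈ -99.599*I)
-43361/m - 10358/(-47017) = -43361*I*√155/1240 - 10358/(-47017) = -43361*I*√155/1240 - 10358*(-1/47017) = -43361*I*√155/1240 + 10358/47017 = 10358/47017 - 43361*I*√155/1240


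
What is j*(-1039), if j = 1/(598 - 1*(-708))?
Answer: -1039/1306 ≈ -0.79556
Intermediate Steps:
j = 1/1306 (j = 1/(598 + 708) = 1/1306 ≈ 0.00076570)
j*(-1039) = (1/1306)*(-1039) = -1039/1306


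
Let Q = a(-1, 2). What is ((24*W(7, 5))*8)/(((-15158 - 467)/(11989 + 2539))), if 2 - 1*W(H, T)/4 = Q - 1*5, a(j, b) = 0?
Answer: -78102528/15625 ≈ -4998.6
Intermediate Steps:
Q = 0
W(H, T) = 28 (W(H, T) = 8 - 4*(0 - 1*5) = 8 - 4*(0 - 5) = 8 - 4*(-5) = 8 + 20 = 28)
((24*W(7, 5))*8)/(((-15158 - 467)/(11989 + 2539))) = ((24*28)*8)/(((-15158 - 467)/(11989 + 2539))) = (672*8)/((-15625/14528)) = 5376/((-15625*1/14528)) = 5376/(-15625/14528) = 5376*(-14528/15625) = -78102528/15625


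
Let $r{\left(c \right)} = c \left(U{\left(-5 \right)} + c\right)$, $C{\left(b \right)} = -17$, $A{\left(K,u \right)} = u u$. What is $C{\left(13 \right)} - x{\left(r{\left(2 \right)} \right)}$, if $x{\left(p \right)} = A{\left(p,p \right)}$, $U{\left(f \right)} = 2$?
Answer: $-81$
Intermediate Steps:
$A{\left(K,u \right)} = u^{2}$
$r{\left(c \right)} = c \left(2 + c\right)$
$x{\left(p \right)} = p^{2}$
$C{\left(13 \right)} - x{\left(r{\left(2 \right)} \right)} = -17 - \left(2 \left(2 + 2\right)\right)^{2} = -17 - \left(2 \cdot 4\right)^{2} = -17 - 8^{2} = -17 - 64 = -81$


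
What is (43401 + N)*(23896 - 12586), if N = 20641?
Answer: 724315020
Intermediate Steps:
(43401 + N)*(23896 - 12586) = (43401 + 20641)*(23896 - 12586) = 64042*11310 = 724315020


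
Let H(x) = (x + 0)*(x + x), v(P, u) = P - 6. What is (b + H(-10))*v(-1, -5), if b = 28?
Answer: -1596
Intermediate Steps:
v(P, u) = -6 + P
H(x) = 2*x**2 (H(x) = x*(2*x) = 2*x**2)
(b + H(-10))*v(-1, -5) = (28 + 2*(-10)**2)*(-6 - 1) = (28 + 2*100)*(-7) = (28 + 200)*(-7) = 228*(-7) = -1596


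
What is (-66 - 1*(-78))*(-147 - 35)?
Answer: -2184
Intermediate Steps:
(-66 - 1*(-78))*(-147 - 35) = (-66 + 78)*(-182) = 12*(-182) = -2184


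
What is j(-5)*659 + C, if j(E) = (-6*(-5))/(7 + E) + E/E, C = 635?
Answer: 11179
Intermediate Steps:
j(E) = 1 + 30/(7 + E) (j(E) = 30/(7 + E) + 1 = 1 + 30/(7 + E))
j(-5)*659 + C = ((37 - 5)/(7 - 5))*659 + 635 = (32/2)*659 + 635 = ((½)*32)*659 + 635 = 16*659 + 635 = 10544 + 635 = 11179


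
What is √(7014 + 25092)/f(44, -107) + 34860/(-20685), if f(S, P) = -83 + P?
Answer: -332/197 - √32106/190 ≈ -2.6283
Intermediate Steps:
√(7014 + 25092)/f(44, -107) + 34860/(-20685) = √(7014 + 25092)/(-83 - 107) + 34860/(-20685) = √32106/(-190) + 34860*(-1/20685) = √32106*(-1/190) - 332/197 = -√32106/190 - 332/197 = -332/197 - √32106/190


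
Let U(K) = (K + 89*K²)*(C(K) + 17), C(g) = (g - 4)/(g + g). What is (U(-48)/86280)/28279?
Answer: 1798091/1219956060 ≈ 0.0014739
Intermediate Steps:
C(g) = (-4 + g)/(2*g) (C(g) = (-4 + g)/((2*g)) = (-4 + g)*(1/(2*g)) = (-4 + g)/(2*g))
U(K) = (17 + (-4 + K)/(2*K))*(K + 89*K²) (U(K) = (K + 89*K²)*((-4 + K)/(2*K) + 17) = (K + 89*K²)*(17 + (-4 + K)/(2*K)) = (17 + (-4 + K)/(2*K))*(K + 89*K²))
(U(-48)/86280)/28279 = ((-2 - 321/2*(-48) + (3115/2)*(-48)²)/86280)/28279 = ((-2 + 7704 + (3115/2)*2304)*(1/86280))*(1/28279) = ((-2 + 7704 + 3588480)*(1/86280))*(1/28279) = (3596182*(1/86280))*(1/28279) = (1798091/43140)*(1/28279) = 1798091/1219956060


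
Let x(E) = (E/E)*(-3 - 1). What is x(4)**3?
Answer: -64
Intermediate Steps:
x(E) = -4 (x(E) = 1*(-4) = -4)
x(4)**3 = (-4)**3 = -64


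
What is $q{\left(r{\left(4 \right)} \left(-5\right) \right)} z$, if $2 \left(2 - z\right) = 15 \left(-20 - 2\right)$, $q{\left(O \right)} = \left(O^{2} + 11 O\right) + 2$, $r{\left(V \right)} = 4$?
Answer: $30394$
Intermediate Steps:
$q{\left(O \right)} = 2 + O^{2} + 11 O$
$z = 167$ ($z = 2 - \frac{15 \left(-20 - 2\right)}{2} = 2 - \frac{15 \left(-22\right)}{2} = 2 - -165 = 2 + 165 = 167$)
$q{\left(r{\left(4 \right)} \left(-5\right) \right)} z = \left(2 + \left(4 \left(-5\right)\right)^{2} + 11 \cdot 4 \left(-5\right)\right) 167 = \left(2 + \left(-20\right)^{2} + 11 \left(-20\right)\right) 167 = \left(2 + 400 - 220\right) 167 = 182 \cdot 167 = 30394$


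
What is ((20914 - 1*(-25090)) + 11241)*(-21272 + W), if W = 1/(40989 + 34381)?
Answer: -18355845545911/15074 ≈ -1.2177e+9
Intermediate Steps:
W = 1/75370 ≈ 1.3268e-5
((20914 - 1*(-25090)) + 11241)*(-21272 + W) = ((20914 - 1*(-25090)) + 11241)*(-21272 + 1/75370) = ((20914 + 25090) + 11241)*(-1603270639/75370) = (46004 + 11241)*(-1603270639/75370) = 57245*(-1603270639/75370) = -18355845545911/15074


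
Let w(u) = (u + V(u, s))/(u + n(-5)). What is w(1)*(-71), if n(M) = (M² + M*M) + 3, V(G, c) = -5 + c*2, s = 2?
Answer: 0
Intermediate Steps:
V(G, c) = -5 + 2*c
n(M) = 3 + 2*M² (n(M) = (M² + M²) + 3 = 2*M² + 3 = 3 + 2*M²)
w(u) = (-1 + u)/(53 + u) (w(u) = (u + (-5 + 2*2))/(u + (3 + 2*(-5)²)) = (u + (-5 + 4))/(u + (3 + 2*25)) = (u - 1)/(u + (3 + 50)) = (-1 + u)/(u + 53) = (-1 + u)/(53 + u))
w(1)*(-71) = ((-1 + 1)/(53 + 1))*(-71) = (0/54)*(-71) = ((1/54)*0)*(-71) = 0*(-71) = 0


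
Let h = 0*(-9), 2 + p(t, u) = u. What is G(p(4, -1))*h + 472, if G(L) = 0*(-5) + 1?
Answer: 472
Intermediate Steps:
p(t, u) = -2 + u
h = 0
G(L) = 1 (G(L) = 0 + 1 = 1)
G(p(4, -1))*h + 472 = 1*0 + 472 = 0 + 472 = 472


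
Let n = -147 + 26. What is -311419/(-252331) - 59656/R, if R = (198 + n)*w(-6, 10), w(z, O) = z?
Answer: 7598466857/58288461 ≈ 130.36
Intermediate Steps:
n = -121
R = -462 (R = (198 - 121)*(-6) = 77*(-6) = -462)
-311419/(-252331) - 59656/R = -311419/(-252331) - 59656/(-462) = -311419*(-1/252331) - 59656*(-1/462) = 311419/252331 + 29828/231 = 7598466857/58288461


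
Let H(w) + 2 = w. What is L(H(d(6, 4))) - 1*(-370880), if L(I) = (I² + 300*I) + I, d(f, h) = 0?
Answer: 370282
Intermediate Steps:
H(w) = -2 + w
L(I) = I² + 301*I
L(H(d(6, 4))) - 1*(-370880) = (-2 + 0)*(301 + (-2 + 0)) - 1*(-370880) = -2*(301 - 2) + 370880 = -2*299 + 370880 = -598 + 370880 = 370282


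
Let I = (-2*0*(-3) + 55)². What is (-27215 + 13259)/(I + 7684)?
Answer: -13956/10709 ≈ -1.3032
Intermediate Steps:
I = 3025 (I = (0*(-3) + 55)² = (0 + 55)² = 55² = 3025)
(-27215 + 13259)/(I + 7684) = (-27215 + 13259)/(3025 + 7684) = -13956/10709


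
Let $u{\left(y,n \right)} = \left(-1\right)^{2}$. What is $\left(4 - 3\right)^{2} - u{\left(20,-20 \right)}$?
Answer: $0$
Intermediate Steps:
$u{\left(y,n \right)} = 1$
$\left(4 - 3\right)^{2} - u{\left(20,-20 \right)} = \left(4 - 3\right)^{2} - 1 = 1^{2} - 1 = 1 - 1 = 0$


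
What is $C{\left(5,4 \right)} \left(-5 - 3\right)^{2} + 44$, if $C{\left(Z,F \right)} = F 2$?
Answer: $556$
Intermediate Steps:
$C{\left(Z,F \right)} = 2 F$
$C{\left(5,4 \right)} \left(-5 - 3\right)^{2} + 44 = 2 \cdot 4 \left(-5 - 3\right)^{2} + 44 = 8 \left(-8\right)^{2} + 44 = 8 \cdot 64 + 44 = 512 + 44 = 556$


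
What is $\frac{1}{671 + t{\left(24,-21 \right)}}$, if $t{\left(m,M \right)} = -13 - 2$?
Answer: $\frac{1}{656} \approx 0.0015244$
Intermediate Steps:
$t{\left(m,M \right)} = -15$
$\frac{1}{671 + t{\left(24,-21 \right)}} = \frac{1}{671 - 15} = \frac{1}{656}$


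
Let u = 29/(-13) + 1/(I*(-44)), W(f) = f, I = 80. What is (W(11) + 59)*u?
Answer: -714651/4576 ≈ -156.17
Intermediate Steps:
u = -102093/45760 (u = 29/(-13) + 1/(80*(-44)) = 29*(-1/13) + (1/80)*(-1/44) = -29/13 - 1/3520 = -102093/45760 ≈ -2.2311)
(W(11) + 59)*u = (11 + 59)*(-102093/45760) = 70*(-102093/45760) = -714651/4576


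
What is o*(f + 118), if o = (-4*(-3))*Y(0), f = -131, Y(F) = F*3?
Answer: 0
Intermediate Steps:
Y(F) = 3*F
o = 0 (o = (-4*(-3))*(3*0) = 12*0 = 0)
o*(f + 118) = 0*(-131 + 118) = 0*(-13) = 0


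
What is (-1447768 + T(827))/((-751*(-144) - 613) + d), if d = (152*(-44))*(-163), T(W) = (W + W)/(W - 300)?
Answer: -762972082/631174725 ≈ -1.2088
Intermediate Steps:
T(W) = 2*W/(-300 + W) (T(W) = (2*W)/(-300 + W) = 2*W/(-300 + W))
d = 1090144 (d = -6688*(-163) = 1090144)
(-1447768 + T(827))/((-751*(-144) - 613) + d) = (-1447768 + 2*827/(-300 + 827))/((-751*(-144) - 613) + 1090144) = (-1447768 + 2*827/527)/((108144 - 613) + 1090144) = (-1447768 + 2*827*(1/527))/(107531 + 1090144) = (-1447768 + 1654/527)/1197675 = -762972082/527*1/1197675 = -762972082/631174725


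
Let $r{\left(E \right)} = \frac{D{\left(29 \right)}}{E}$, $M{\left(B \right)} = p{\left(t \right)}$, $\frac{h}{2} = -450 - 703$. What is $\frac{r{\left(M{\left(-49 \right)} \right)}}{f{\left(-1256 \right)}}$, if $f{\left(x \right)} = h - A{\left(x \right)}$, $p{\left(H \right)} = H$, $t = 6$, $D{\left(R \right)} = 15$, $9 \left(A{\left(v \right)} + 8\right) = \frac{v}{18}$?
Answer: $- \frac{81}{74204} \approx -0.0010916$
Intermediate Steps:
$A{\left(v \right)} = -8 + \frac{v}{162}$ ($A{\left(v \right)} = -8 + \frac{v \frac{1}{18}}{9} = -8 + \frac{\frac{1}{18} v}{9} = -8 + \frac{v}{162}$)
$h = -2306$ ($h = 2 \left(-450 - 703\right) = 2 \left(-1153\right) = -2306$)
$M{\left(B \right)} = 6$
$f{\left(x \right)} = -2298 - \frac{x}{162}$ ($f{\left(x \right)} = -2306 - \left(-8 + \frac{x}{162}\right) = -2298 - \frac{x}{162}$)
$r{\left(E \right)} = \frac{15}{E}$
$\frac{r{\left(M{\left(-49 \right)} \right)}}{f{\left(-1256 \right)}} = \frac{15 \cdot \frac{1}{6}}{-2298 - - \frac{628}{81}} = \frac{15 \cdot \frac{1}{6}}{-2298 + \frac{628}{81}} = \frac{5}{2 \left(- \frac{185510}{81}\right)} = \frac{5}{2} \left(- \frac{81}{185510}\right) = - \frac{81}{74204}$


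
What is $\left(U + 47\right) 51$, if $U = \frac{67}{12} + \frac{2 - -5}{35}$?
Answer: $\frac{53839}{20} \approx 2691.9$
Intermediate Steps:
$U = \frac{347}{60}$ ($U = 67 \cdot \frac{1}{12} + \left(2 + 5\right) \frac{1}{35} = \frac{67}{12} + 7 \cdot \frac{1}{35} = \frac{67}{12} + \frac{1}{5} = \frac{347}{60} \approx 5.7833$)
$\left(U + 47\right) 51 = \left(\frac{347}{60} + 47\right) 51 = \frac{3167}{60} \cdot 51 = \frac{53839}{20}$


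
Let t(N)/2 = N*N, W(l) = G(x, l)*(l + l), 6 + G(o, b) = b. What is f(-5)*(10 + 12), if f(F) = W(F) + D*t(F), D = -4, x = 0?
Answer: -1980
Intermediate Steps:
G(o, b) = -6 + b
W(l) = 2*l*(-6 + l) (W(l) = (-6 + l)*(l + l) = (-6 + l)*(2*l) = 2*l*(-6 + l))
t(N) = 2*N**2 (t(N) = 2*(N*N) = 2*N**2)
f(F) = -8*F**2 + 2*F*(-6 + F) (f(F) = 2*F*(-6 + F) - 8*F**2 = -8*F**2 + 2*F*(-6 + F))
f(-5)*(10 + 12) = (6*(-5)*(-2 - 1*(-5)))*(10 + 12) = (6*(-5)*(-2 + 5))*22 = (6*(-5)*3)*22 = -90*22 = -1980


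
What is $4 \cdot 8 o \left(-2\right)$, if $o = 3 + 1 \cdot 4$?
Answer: $-448$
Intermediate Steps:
$o = 7$ ($o = 3 + 4 = 7$)
$4 \cdot 8 o \left(-2\right) = 4 \cdot 8 \cdot 7 \left(-2\right) = 32 \cdot 7 \left(-2\right) = 224 \left(-2\right) = -448$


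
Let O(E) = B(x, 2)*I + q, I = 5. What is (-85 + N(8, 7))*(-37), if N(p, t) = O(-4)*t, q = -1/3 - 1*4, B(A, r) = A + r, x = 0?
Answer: 5032/3 ≈ 1677.3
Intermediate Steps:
q = -13/3 (q = -1*1/3 - 4 = -1/3 - 4 = -13/3 ≈ -4.3333)
O(E) = 17/3 (O(E) = (0 + 2)*5 - 13/3 = 2*5 - 13/3 = 10 - 13/3 = 17/3)
N(p, t) = 17*t/3
(-85 + N(8, 7))*(-37) = (-85 + (17/3)*7)*(-37) = (-85 + 119/3)*(-37) = -136/3*(-37) = 5032/3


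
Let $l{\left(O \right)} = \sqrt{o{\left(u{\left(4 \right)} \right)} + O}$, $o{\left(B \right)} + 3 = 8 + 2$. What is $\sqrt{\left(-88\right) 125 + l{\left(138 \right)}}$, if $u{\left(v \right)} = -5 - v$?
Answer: $\sqrt{-11000 + \sqrt{145}} \approx 104.82 i$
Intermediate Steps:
$o{\left(B \right)} = 7$ ($o{\left(B \right)} = -3 + \left(8 + 2\right) = -3 + 10 = 7$)
$l{\left(O \right)} = \sqrt{7 + O}$
$\sqrt{\left(-88\right) 125 + l{\left(138 \right)}} = \sqrt{\left(-88\right) 125 + \sqrt{7 + 138}} = \sqrt{-11000 + \sqrt{145}}$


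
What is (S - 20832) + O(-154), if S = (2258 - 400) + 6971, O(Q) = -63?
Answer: -12066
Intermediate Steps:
S = 8829 (S = 1858 + 6971 = 8829)
(S - 20832) + O(-154) = (8829 - 20832) - 63 = -12003 - 63 = -12066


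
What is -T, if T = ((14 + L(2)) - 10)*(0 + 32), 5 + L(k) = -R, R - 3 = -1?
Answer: 96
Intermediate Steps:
R = 2 (R = 3 - 1 = 2)
L(k) = -7 (L(k) = -5 - 1*2 = -5 - 2 = -7)
T = -96 (T = ((14 - 7) - 10)*(0 + 32) = (7 - 10)*32 = -3*32 = -96)
-T = -1*(-96) = 96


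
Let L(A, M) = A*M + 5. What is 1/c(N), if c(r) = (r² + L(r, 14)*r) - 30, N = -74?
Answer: 1/81740 ≈ 1.2234e-5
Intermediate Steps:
L(A, M) = 5 + A*M
c(r) = -30 + r² + r*(5 + 14*r) (c(r) = (r² + (5 + r*14)*r) - 30 = (r² + (5 + 14*r)*r) - 30 = (r² + r*(5 + 14*r)) - 30 = -30 + r² + r*(5 + 14*r))
1/c(N) = 1/(-30 + 5*(-74) + 15*(-74)²) = 1/(-30 - 370 + 15*5476) = 1/(-30 - 370 + 82140) = 1/81740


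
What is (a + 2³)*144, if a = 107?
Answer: 16560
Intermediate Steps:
(a + 2³)*144 = (107 + 2³)*144 = (107 + 8)*144 = 115*144 = 16560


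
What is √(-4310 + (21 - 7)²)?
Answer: 11*I*√34 ≈ 64.141*I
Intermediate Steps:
√(-4310 + (21 - 7)²) = √(-4310 + 14²) = √(-4310 + 196) = √(-4114) = 11*I*√34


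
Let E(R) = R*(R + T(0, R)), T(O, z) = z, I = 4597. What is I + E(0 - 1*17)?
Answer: 5175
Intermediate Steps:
E(R) = 2*R² (E(R) = R*(R + R) = R*(2*R) = 2*R²)
I + E(0 - 1*17) = 4597 + 2*(0 - 1*17)² = 4597 + 2*(0 - 17)² = 4597 + 2*(-17)² = 4597 + 2*289 = 4597 + 578 = 5175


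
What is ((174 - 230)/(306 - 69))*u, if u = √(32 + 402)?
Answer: -56*√434/237 ≈ -4.9225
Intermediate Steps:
u = √434 ≈ 20.833
((174 - 230)/(306 - 69))*u = ((174 - 230)/(306 - 69))*√434 = (-56/237)*√434 = (-56*1/237)*√434 = -56*√434/237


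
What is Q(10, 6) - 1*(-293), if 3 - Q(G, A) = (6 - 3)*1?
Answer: 293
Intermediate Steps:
Q(G, A) = 0 (Q(G, A) = 3 - (6 - 3) = 3 - 3 = 0)
Q(10, 6) - 1*(-293) = 0 - 1*(-293) = 0 + 293 = 293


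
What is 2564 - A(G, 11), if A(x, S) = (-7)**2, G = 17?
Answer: 2515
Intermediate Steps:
A(x, S) = 49
2564 - A(G, 11) = 2564 - 1*49 = 2564 - 49 = 2515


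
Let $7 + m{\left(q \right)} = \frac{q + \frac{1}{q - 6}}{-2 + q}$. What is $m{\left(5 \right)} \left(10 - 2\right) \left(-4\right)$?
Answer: $\frac{544}{3} \approx 181.33$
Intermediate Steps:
$m{\left(q \right)} = -7 + \frac{q + \frac{1}{-6 + q}}{-2 + q}$ ($m{\left(q \right)} = -7 + \frac{q + \frac{1}{q - 6}}{-2 + q} = -7 + \frac{q + \frac{1}{-6 + q}}{-2 + q}$)
$m{\left(5 \right)} \left(10 - 2\right) \left(-4\right) = \frac{-83 - 6 \cdot 5^{2} + 50 \cdot 5}{12 + 5^{2} - 40} \left(10 - 2\right) \left(-4\right) = \frac{-83 - 150 + 250}{12 + 25 - 40} \cdot 8 \left(-4\right) = \frac{-83 - 150 + 250}{-3} \left(-32\right) = \left(- \frac{1}{3}\right) 17 \left(-32\right) = \left(- \frac{17}{3}\right) \left(-32\right) = \frac{544}{3}$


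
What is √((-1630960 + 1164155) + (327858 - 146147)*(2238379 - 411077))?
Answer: √332040406917 ≈ 5.7623e+5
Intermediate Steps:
√((-1630960 + 1164155) + (327858 - 146147)*(2238379 - 411077)) = √(-466805 + 181711*1827302) = √(-466805 + 332040873722) = √332040406917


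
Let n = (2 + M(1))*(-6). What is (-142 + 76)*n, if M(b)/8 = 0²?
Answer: 792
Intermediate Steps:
M(b) = 0 (M(b) = 8*0² = 8*0 = 0)
n = -12 (n = (2 + 0)*(-6) = 2*(-6) = -12)
(-142 + 76)*n = (-142 + 76)*(-12) = -66*(-12) = 792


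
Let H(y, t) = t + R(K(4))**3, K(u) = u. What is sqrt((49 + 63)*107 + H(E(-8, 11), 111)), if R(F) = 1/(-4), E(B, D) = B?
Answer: sqrt(774079)/8 ≈ 109.98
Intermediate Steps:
R(F) = -1/4
H(y, t) = -1/64 + t (H(y, t) = t + (-1/4)**3 = t - 1/64 = -1/64 + t)
sqrt((49 + 63)*107 + H(E(-8, 11), 111)) = sqrt((49 + 63)*107 + (-1/64 + 111)) = sqrt(112*107 + 7103/64) = sqrt(11984 + 7103/64) = sqrt(774079/64) = sqrt(774079)/8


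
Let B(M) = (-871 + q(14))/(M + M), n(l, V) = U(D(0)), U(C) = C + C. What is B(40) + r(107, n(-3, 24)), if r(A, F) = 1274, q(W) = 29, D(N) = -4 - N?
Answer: 50539/40 ≈ 1263.5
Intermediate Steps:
U(C) = 2*C
n(l, V) = -8 (n(l, V) = 2*(-4 - 1*0) = 2*(-4 + 0) = 2*(-4) = -8)
B(M) = -421/M (B(M) = (-871 + 29)/(M + M) = -842*1/(2*M) = -421/M)
B(40) + r(107, n(-3, 24)) = -421/40 + 1274 = 50539/40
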